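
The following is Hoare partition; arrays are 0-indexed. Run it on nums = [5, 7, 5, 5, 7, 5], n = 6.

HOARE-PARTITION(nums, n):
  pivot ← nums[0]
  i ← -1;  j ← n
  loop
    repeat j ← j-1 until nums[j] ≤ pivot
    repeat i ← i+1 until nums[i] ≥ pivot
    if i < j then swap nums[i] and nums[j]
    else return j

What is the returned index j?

2

pivot = nums[0] = 5; i = -1, j = 6
j→5 (nums[5]=5≤5), i→0 (nums[0]=5≥5); i<j, swap → [5, 7, 5, 5, 7, 5]
j→3 (nums[3]=5≤5), i→1 (nums[1]=7≥5); i<j, swap → [5, 5, 5, 7, 7, 5]
j→2, i→2; i≥j, return j=2. nums = [5, 5, 5, 7, 7, 5]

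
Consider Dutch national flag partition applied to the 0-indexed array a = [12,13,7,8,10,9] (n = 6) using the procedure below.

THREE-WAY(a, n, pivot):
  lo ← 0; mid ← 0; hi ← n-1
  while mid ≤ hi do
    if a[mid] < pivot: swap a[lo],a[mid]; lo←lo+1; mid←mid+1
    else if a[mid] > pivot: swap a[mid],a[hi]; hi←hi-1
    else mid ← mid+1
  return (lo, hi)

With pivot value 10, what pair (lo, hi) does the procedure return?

(3, 3)

pivot = 10; lo=0, mid=0, hi=5
a[mid]=12>10: swap a[0],a[5]; hi=4 → [9,13,7,8,10,12]
a[mid]=9<10: swap a[0],a[0]; lo=1,mid=1 → [9,13,7,8,10,12]
a[mid]=13>10: swap a[1],a[4]; hi=3 → [9,10,7,8,13,12]
a[mid]=10=10: mid=2
a[mid]=7<10: swap a[1],a[2]; lo=2,mid=3 → [9,7,10,8,13,12]
a[mid]=8<10: swap a[2],a[3]; lo=3,mid=4 → [9,7,8,10,13,12]
end: lo=3, hi=3; a = [9,7,8,10,13,12]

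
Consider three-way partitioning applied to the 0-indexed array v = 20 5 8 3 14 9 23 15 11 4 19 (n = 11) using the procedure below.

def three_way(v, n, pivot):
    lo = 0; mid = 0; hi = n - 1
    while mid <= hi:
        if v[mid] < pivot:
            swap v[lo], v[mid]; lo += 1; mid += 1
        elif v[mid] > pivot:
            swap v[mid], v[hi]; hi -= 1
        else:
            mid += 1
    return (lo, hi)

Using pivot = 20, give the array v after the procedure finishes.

lo=0 mid=0 hi=10
20=20: mid=1
5<20: swap(0,1), lo=1 mid=2 ⇒ 5 20 8 3 14 9 23 15 11 4 19
8<20: swap(1,2), lo=2 mid=3 ⇒ 5 8 20 3 14 9 23 15 11 4 19
3<20: swap(2,3), lo=3 mid=4 ⇒ 5 8 3 20 14 9 23 15 11 4 19
14<20: swap(3,4), lo=4 mid=5 ⇒ 5 8 3 14 20 9 23 15 11 4 19
9<20: swap(4,5), lo=5 mid=6 ⇒ 5 8 3 14 9 20 23 15 11 4 19
23>20: swap(6,10), hi=9 ⇒ 5 8 3 14 9 20 19 15 11 4 23
19<20: swap(5,6), lo=6 mid=7 ⇒ 5 8 3 14 9 19 20 15 11 4 23
15<20: swap(6,7), lo=7 mid=8 ⇒ 5 8 3 14 9 19 15 20 11 4 23
11<20: swap(7,8), lo=8 mid=9 ⇒ 5 8 3 14 9 19 15 11 20 4 23
4<20: swap(8,9), lo=9 mid=10 ⇒ 5 8 3 14 9 19 15 11 4 20 23
done. lo=9 hi=9; v=5 8 3 14 9 19 15 11 4 20 23

5 8 3 14 9 19 15 11 4 20 23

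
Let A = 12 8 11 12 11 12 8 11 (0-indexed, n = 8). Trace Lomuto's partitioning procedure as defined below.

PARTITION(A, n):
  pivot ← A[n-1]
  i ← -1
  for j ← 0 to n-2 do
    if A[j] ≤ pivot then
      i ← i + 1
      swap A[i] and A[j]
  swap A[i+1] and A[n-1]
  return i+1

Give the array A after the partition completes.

8 11 11 8 11 12 12 12

pivot=11, i=-1
j=0: 12>11, skip
j=1: 8≤11, i=0, swap(0,1) ⇒ 8 12 11 12 11 12 8 11
j=2: 11≤11, i=1, swap(1,2) ⇒ 8 11 12 12 11 12 8 11
j=3: 12>11, skip
j=4: 11≤11, i=2, swap(2,4) ⇒ 8 11 11 12 12 12 8 11
j=5: 12>11, skip
j=6: 8≤11, i=3, swap(3,6) ⇒ 8 11 11 8 12 12 12 11
swap(4,7) ⇒ 8 11 11 8 11 12 12 12; return 4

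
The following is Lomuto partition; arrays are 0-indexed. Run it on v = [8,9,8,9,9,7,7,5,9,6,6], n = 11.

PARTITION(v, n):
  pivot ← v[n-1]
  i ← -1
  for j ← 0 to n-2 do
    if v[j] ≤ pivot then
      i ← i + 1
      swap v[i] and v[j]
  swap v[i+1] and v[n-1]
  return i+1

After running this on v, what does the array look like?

pivot = v[10] = 6; i = -1
j=0: v[0]=8 > 6 → no swap
j=1: v[1]=9 > 6 → no swap
j=2: v[2]=8 > 6 → no swap
j=3: v[3]=9 > 6 → no swap
j=4: v[4]=9 > 6 → no swap
j=5: v[5]=7 > 6 → no swap
j=6: v[6]=7 > 6 → no swap
j=7: v[7]=5 ≤ 6 → i=0, swap v[0],v[7] → [5,9,8,9,9,7,7,8,9,6,6]
j=8: v[8]=9 > 6 → no swap
j=9: v[9]=6 ≤ 6 → i=1, swap v[1],v[9] → [5,6,8,9,9,7,7,8,9,9,6]
final swap v[2],v[10] → [5,6,6,9,9,7,7,8,9,9,8]; return 2

[5,6,6,9,9,7,7,8,9,9,8]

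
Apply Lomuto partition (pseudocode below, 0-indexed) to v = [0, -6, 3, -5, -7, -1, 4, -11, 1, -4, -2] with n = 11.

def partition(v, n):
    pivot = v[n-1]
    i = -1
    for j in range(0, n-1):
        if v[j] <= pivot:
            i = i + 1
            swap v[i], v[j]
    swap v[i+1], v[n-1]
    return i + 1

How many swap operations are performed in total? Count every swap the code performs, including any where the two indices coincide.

pivot=-2, i=-1
j=0: 0>-2, skip
j=1: -6≤-2, i=0, swap(0,1) ⇒ [-6, 0, 3, -5, -7, -1, 4, -11, 1, -4, -2]
j=2: 3>-2, skip
j=3: -5≤-2, i=1, swap(1,3) ⇒ [-6, -5, 3, 0, -7, -1, 4, -11, 1, -4, -2]
j=4: -7≤-2, i=2, swap(2,4) ⇒ [-6, -5, -7, 0, 3, -1, 4, -11, 1, -4, -2]
j=5: -1>-2, skip
j=6: 4>-2, skip
j=7: -11≤-2, i=3, swap(3,7) ⇒ [-6, -5, -7, -11, 3, -1, 4, 0, 1, -4, -2]
j=8: 1>-2, skip
j=9: -4≤-2, i=4, swap(4,9) ⇒ [-6, -5, -7, -11, -4, -1, 4, 0, 1, 3, -2]
swap(5,10) ⇒ [-6, -5, -7, -11, -4, -2, 4, 0, 1, 3, -1]; return 5

6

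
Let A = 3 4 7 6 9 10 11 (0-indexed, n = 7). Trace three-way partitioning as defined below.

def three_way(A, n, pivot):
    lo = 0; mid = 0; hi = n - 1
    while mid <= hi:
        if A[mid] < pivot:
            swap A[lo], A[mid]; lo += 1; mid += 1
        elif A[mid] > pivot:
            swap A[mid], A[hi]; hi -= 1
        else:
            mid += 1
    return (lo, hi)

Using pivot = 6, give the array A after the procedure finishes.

3 4 6 9 10 11 7

lo=0 mid=0 hi=6
3<6: swap(0,0), lo=1 mid=1 ⇒ 3 4 7 6 9 10 11
4<6: swap(1,1), lo=2 mid=2 ⇒ 3 4 7 6 9 10 11
7>6: swap(2,6), hi=5 ⇒ 3 4 11 6 9 10 7
11>6: swap(2,5), hi=4 ⇒ 3 4 10 6 9 11 7
10>6: swap(2,4), hi=3 ⇒ 3 4 9 6 10 11 7
9>6: swap(2,3), hi=2 ⇒ 3 4 6 9 10 11 7
6=6: mid=3
done. lo=2 hi=2; A=3 4 6 9 10 11 7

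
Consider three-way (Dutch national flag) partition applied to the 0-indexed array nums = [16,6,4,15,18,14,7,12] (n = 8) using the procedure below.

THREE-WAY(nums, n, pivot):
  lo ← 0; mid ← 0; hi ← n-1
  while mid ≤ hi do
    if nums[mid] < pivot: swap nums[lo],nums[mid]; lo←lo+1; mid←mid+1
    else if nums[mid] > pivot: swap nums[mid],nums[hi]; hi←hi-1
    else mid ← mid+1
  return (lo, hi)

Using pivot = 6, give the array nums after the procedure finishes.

pivot = 6; lo=0, mid=0, hi=7
nums[mid]=16>6: swap nums[0],nums[7]; hi=6 → [12,6,4,15,18,14,7,16]
nums[mid]=12>6: swap nums[0],nums[6]; hi=5 → [7,6,4,15,18,14,12,16]
nums[mid]=7>6: swap nums[0],nums[5]; hi=4 → [14,6,4,15,18,7,12,16]
nums[mid]=14>6: swap nums[0],nums[4]; hi=3 → [18,6,4,15,14,7,12,16]
nums[mid]=18>6: swap nums[0],nums[3]; hi=2 → [15,6,4,18,14,7,12,16]
nums[mid]=15>6: swap nums[0],nums[2]; hi=1 → [4,6,15,18,14,7,12,16]
nums[mid]=4<6: swap nums[0],nums[0]; lo=1,mid=1 → [4,6,15,18,14,7,12,16]
nums[mid]=6=6: mid=2
end: lo=1, hi=1; nums = [4,6,15,18,14,7,12,16]

[4,6,15,18,14,7,12,16]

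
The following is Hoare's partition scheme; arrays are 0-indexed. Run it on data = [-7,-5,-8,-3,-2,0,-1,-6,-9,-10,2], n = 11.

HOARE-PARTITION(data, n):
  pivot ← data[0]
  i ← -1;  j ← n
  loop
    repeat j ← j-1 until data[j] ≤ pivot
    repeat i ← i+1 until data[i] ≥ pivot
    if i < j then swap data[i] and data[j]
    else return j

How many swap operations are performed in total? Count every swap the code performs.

pivot = data[0] = -7; i = -1, j = 11
j→9 (data[9]=-10≤-7), i→0 (data[0]=-7≥-7); i<j, swap → [-10,-5,-8,-3,-2,0,-1,-6,-9,-7,2]
j→8 (data[8]=-9≤-7), i→1 (data[1]=-5≥-7); i<j, swap → [-10,-9,-8,-3,-2,0,-1,-6,-5,-7,2]
j→2, i→3; i≥j, return j=2. data = [-10,-9,-8,-3,-2,0,-1,-6,-5,-7,2]

2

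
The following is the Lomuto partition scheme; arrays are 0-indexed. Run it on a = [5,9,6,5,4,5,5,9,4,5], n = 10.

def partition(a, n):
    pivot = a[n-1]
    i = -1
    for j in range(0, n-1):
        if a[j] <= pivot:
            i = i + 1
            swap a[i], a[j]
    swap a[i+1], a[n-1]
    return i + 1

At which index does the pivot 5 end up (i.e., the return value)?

pivot = a[9] = 5; i = -1
j=0: a[0]=5 ≤ 5 → i=0, swap a[0],a[0] (no change) → [5,9,6,5,4,5,5,9,4,5]
j=1: a[1]=9 > 5 → no swap
j=2: a[2]=6 > 5 → no swap
j=3: a[3]=5 ≤ 5 → i=1, swap a[1],a[3] → [5,5,6,9,4,5,5,9,4,5]
j=4: a[4]=4 ≤ 5 → i=2, swap a[2],a[4] → [5,5,4,9,6,5,5,9,4,5]
j=5: a[5]=5 ≤ 5 → i=3, swap a[3],a[5] → [5,5,4,5,6,9,5,9,4,5]
j=6: a[6]=5 ≤ 5 → i=4, swap a[4],a[6] → [5,5,4,5,5,9,6,9,4,5]
j=7: a[7]=9 > 5 → no swap
j=8: a[8]=4 ≤ 5 → i=5, swap a[5],a[8] → [5,5,4,5,5,4,6,9,9,5]
final swap a[6],a[9] → [5,5,4,5,5,4,5,9,9,6]; return 6

6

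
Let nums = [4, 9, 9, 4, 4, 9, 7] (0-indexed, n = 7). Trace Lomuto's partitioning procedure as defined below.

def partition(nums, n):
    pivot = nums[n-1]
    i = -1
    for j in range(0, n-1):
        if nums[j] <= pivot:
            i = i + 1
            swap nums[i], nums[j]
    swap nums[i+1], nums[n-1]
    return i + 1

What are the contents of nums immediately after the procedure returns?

pivot=7, i=-1
j=0: 4≤7, i=0, swap(0,0) ⇒ [4, 9, 9, 4, 4, 9, 7]
j=1: 9>7, skip
j=2: 9>7, skip
j=3: 4≤7, i=1, swap(1,3) ⇒ [4, 4, 9, 9, 4, 9, 7]
j=4: 4≤7, i=2, swap(2,4) ⇒ [4, 4, 4, 9, 9, 9, 7]
j=5: 9>7, skip
swap(3,6) ⇒ [4, 4, 4, 7, 9, 9, 9]; return 3

[4, 4, 4, 7, 9, 9, 9]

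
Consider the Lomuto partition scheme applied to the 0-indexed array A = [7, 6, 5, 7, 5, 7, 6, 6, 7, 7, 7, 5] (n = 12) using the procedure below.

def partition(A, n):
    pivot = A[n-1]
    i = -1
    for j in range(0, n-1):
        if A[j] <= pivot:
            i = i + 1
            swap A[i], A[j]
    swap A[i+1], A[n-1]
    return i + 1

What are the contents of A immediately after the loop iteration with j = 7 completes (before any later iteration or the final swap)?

[5, 5, 7, 7, 6, 7, 6, 6, 7, 7, 7, 5]

pivot = A[11] = 5; i = -1
j=0: A[0]=7 > 5 → no swap
j=1: A[1]=6 > 5 → no swap
j=2: A[2]=5 ≤ 5 → i=0, swap A[0],A[2] → [5, 6, 7, 7, 5, 7, 6, 6, 7, 7, 7, 5]
j=3: A[3]=7 > 5 → no swap
j=4: A[4]=5 ≤ 5 → i=1, swap A[1],A[4] → [5, 5, 7, 7, 6, 7, 6, 6, 7, 7, 7, 5]
j=5: A[5]=7 > 5 → no swap
j=6: A[6]=6 > 5 → no swap
j=7: A[7]=6 > 5 → no swap
(after j=7) A = [5, 5, 7, 7, 6, 7, 6, 6, 7, 7, 7, 5]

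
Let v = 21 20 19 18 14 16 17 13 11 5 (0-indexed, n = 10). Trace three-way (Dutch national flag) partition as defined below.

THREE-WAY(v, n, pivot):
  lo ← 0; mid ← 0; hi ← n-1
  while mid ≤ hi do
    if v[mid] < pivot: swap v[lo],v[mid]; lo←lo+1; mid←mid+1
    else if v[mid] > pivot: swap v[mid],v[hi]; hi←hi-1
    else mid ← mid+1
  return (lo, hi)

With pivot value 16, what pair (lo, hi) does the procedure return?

pivot = 16; lo=0, mid=0, hi=9
v[mid]=21>16: swap v[0],v[9]; hi=8 → 5 20 19 18 14 16 17 13 11 21
v[mid]=5<16: swap v[0],v[0]; lo=1,mid=1 → 5 20 19 18 14 16 17 13 11 21
v[mid]=20>16: swap v[1],v[8]; hi=7 → 5 11 19 18 14 16 17 13 20 21
v[mid]=11<16: swap v[1],v[1]; lo=2,mid=2 → 5 11 19 18 14 16 17 13 20 21
v[mid]=19>16: swap v[2],v[7]; hi=6 → 5 11 13 18 14 16 17 19 20 21
v[mid]=13<16: swap v[2],v[2]; lo=3,mid=3 → 5 11 13 18 14 16 17 19 20 21
v[mid]=18>16: swap v[3],v[6]; hi=5 → 5 11 13 17 14 16 18 19 20 21
v[mid]=17>16: swap v[3],v[5]; hi=4 → 5 11 13 16 14 17 18 19 20 21
v[mid]=16=16: mid=4
v[mid]=14<16: swap v[3],v[4]; lo=4,mid=5 → 5 11 13 14 16 17 18 19 20 21
end: lo=4, hi=4; v = 5 11 13 14 16 17 18 19 20 21

(4, 4)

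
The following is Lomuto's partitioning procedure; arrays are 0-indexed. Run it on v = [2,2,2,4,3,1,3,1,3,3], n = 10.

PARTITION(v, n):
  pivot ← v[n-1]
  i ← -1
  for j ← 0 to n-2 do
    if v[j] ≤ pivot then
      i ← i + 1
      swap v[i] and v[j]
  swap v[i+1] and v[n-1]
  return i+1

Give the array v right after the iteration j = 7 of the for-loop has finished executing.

[2,2,2,3,1,3,1,4,3,3]

pivot=3, i=-1
j=0: 2≤3, i=0, swap(0,0) ⇒ [2,2,2,4,3,1,3,1,3,3]
j=1: 2≤3, i=1, swap(1,1) ⇒ [2,2,2,4,3,1,3,1,3,3]
j=2: 2≤3, i=2, swap(2,2) ⇒ [2,2,2,4,3,1,3,1,3,3]
j=3: 4>3, skip
j=4: 3≤3, i=3, swap(3,4) ⇒ [2,2,2,3,4,1,3,1,3,3]
j=5: 1≤3, i=4, swap(4,5) ⇒ [2,2,2,3,1,4,3,1,3,3]
j=6: 3≤3, i=5, swap(5,6) ⇒ [2,2,2,3,1,3,4,1,3,3]
j=7: 1≤3, i=6, swap(6,7) ⇒ [2,2,2,3,1,3,1,4,3,3]
(after j=7) v = [2,2,2,3,1,3,1,4,3,3]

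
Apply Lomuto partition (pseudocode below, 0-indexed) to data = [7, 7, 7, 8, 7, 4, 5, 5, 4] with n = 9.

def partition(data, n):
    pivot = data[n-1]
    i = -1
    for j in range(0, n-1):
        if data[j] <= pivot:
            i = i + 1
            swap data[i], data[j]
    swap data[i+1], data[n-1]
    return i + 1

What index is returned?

1

pivot = data[8] = 4; i = -1
j=0: data[0]=7 > 4 → no swap
j=1: data[1]=7 > 4 → no swap
j=2: data[2]=7 > 4 → no swap
j=3: data[3]=8 > 4 → no swap
j=4: data[4]=7 > 4 → no swap
j=5: data[5]=4 ≤ 4 → i=0, swap data[0],data[5] → [4, 7, 7, 8, 7, 7, 5, 5, 4]
j=6: data[6]=5 > 4 → no swap
j=7: data[7]=5 > 4 → no swap
final swap data[1],data[8] → [4, 4, 7, 8, 7, 7, 5, 5, 7]; return 1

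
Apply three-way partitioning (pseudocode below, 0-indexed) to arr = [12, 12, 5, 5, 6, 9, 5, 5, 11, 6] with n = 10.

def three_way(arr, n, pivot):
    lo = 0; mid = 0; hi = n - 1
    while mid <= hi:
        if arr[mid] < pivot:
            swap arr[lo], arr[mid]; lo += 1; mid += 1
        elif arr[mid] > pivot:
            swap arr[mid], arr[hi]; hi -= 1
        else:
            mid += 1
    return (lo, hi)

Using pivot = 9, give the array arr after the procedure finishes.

[6, 5, 5, 5, 6, 5, 9, 11, 12, 12]

lo=0 mid=0 hi=9
12>9: swap(0,9), hi=8 ⇒ [6, 12, 5, 5, 6, 9, 5, 5, 11, 12]
6<9: swap(0,0), lo=1 mid=1 ⇒ [6, 12, 5, 5, 6, 9, 5, 5, 11, 12]
12>9: swap(1,8), hi=7 ⇒ [6, 11, 5, 5, 6, 9, 5, 5, 12, 12]
11>9: swap(1,7), hi=6 ⇒ [6, 5, 5, 5, 6, 9, 5, 11, 12, 12]
5<9: swap(1,1), lo=2 mid=2 ⇒ [6, 5, 5, 5, 6, 9, 5, 11, 12, 12]
5<9: swap(2,2), lo=3 mid=3 ⇒ [6, 5, 5, 5, 6, 9, 5, 11, 12, 12]
5<9: swap(3,3), lo=4 mid=4 ⇒ [6, 5, 5, 5, 6, 9, 5, 11, 12, 12]
6<9: swap(4,4), lo=5 mid=5 ⇒ [6, 5, 5, 5, 6, 9, 5, 11, 12, 12]
9=9: mid=6
5<9: swap(5,6), lo=6 mid=7 ⇒ [6, 5, 5, 5, 6, 5, 9, 11, 12, 12]
done. lo=6 hi=6; arr=[6, 5, 5, 5, 6, 5, 9, 11, 12, 12]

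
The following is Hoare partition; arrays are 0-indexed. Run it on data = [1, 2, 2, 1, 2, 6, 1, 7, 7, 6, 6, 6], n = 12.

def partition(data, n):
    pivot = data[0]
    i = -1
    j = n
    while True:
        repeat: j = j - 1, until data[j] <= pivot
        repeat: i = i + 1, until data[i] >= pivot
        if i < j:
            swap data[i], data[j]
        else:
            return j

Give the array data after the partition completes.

pivot = data[0] = 1; i = -1, j = 12
j→6 (data[6]=1≤1), i→0 (data[0]=1≥1); i<j, swap → [1, 2, 2, 1, 2, 6, 1, 7, 7, 6, 6, 6]
j→3 (data[3]=1≤1), i→1 (data[1]=2≥1); i<j, swap → [1, 1, 2, 2, 2, 6, 1, 7, 7, 6, 6, 6]
j→1, i→2; i≥j, return j=1. data = [1, 1, 2, 2, 2, 6, 1, 7, 7, 6, 6, 6]

[1, 1, 2, 2, 2, 6, 1, 7, 7, 6, 6, 6]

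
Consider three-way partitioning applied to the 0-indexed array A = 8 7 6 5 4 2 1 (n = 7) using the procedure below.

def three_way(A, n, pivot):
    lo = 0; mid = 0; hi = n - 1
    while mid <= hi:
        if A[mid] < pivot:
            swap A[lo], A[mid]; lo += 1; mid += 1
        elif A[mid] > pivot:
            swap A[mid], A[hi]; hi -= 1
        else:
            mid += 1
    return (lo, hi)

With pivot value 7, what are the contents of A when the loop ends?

1 6 5 4 2 7 8

lo=0 mid=0 hi=6
8>7: swap(0,6), hi=5 ⇒ 1 7 6 5 4 2 8
1<7: swap(0,0), lo=1 mid=1 ⇒ 1 7 6 5 4 2 8
7=7: mid=2
6<7: swap(1,2), lo=2 mid=3 ⇒ 1 6 7 5 4 2 8
5<7: swap(2,3), lo=3 mid=4 ⇒ 1 6 5 7 4 2 8
4<7: swap(3,4), lo=4 mid=5 ⇒ 1 6 5 4 7 2 8
2<7: swap(4,5), lo=5 mid=6 ⇒ 1 6 5 4 2 7 8
done. lo=5 hi=5; A=1 6 5 4 2 7 8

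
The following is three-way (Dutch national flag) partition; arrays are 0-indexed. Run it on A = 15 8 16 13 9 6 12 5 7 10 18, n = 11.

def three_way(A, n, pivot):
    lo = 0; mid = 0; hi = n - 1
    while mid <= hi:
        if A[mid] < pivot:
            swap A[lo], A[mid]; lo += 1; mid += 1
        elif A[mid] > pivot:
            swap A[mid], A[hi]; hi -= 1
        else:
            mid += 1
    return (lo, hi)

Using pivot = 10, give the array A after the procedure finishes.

8 7 5 9 6 10 12 13 16 18 15

lo=0 mid=0 hi=10
15>10: swap(0,10), hi=9 ⇒ 18 8 16 13 9 6 12 5 7 10 15
18>10: swap(0,9), hi=8 ⇒ 10 8 16 13 9 6 12 5 7 18 15
10=10: mid=1
8<10: swap(0,1), lo=1 mid=2 ⇒ 8 10 16 13 9 6 12 5 7 18 15
16>10: swap(2,8), hi=7 ⇒ 8 10 7 13 9 6 12 5 16 18 15
7<10: swap(1,2), lo=2 mid=3 ⇒ 8 7 10 13 9 6 12 5 16 18 15
13>10: swap(3,7), hi=6 ⇒ 8 7 10 5 9 6 12 13 16 18 15
5<10: swap(2,3), lo=3 mid=4 ⇒ 8 7 5 10 9 6 12 13 16 18 15
9<10: swap(3,4), lo=4 mid=5 ⇒ 8 7 5 9 10 6 12 13 16 18 15
6<10: swap(4,5), lo=5 mid=6 ⇒ 8 7 5 9 6 10 12 13 16 18 15
12>10: swap(6,6), hi=5 ⇒ 8 7 5 9 6 10 12 13 16 18 15
done. lo=5 hi=5; A=8 7 5 9 6 10 12 13 16 18 15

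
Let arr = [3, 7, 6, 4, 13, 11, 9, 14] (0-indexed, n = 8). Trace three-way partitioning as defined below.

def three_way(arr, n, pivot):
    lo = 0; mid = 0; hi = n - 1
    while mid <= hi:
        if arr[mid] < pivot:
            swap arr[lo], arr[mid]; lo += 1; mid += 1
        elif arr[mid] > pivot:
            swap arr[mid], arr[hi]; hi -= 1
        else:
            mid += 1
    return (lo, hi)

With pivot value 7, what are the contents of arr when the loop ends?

pivot = 7; lo=0, mid=0, hi=7
arr[mid]=3<7: swap arr[0],arr[0]; lo=1,mid=1 → [3, 7, 6, 4, 13, 11, 9, 14]
arr[mid]=7=7: mid=2
arr[mid]=6<7: swap arr[1],arr[2]; lo=2,mid=3 → [3, 6, 7, 4, 13, 11, 9, 14]
arr[mid]=4<7: swap arr[2],arr[3]; lo=3,mid=4 → [3, 6, 4, 7, 13, 11, 9, 14]
arr[mid]=13>7: swap arr[4],arr[7]; hi=6 → [3, 6, 4, 7, 14, 11, 9, 13]
arr[mid]=14>7: swap arr[4],arr[6]; hi=5 → [3, 6, 4, 7, 9, 11, 14, 13]
arr[mid]=9>7: swap arr[4],arr[5]; hi=4 → [3, 6, 4, 7, 11, 9, 14, 13]
arr[mid]=11>7: swap arr[4],arr[4]; hi=3 → [3, 6, 4, 7, 11, 9, 14, 13]
end: lo=3, hi=3; arr = [3, 6, 4, 7, 11, 9, 14, 13]

[3, 6, 4, 7, 11, 9, 14, 13]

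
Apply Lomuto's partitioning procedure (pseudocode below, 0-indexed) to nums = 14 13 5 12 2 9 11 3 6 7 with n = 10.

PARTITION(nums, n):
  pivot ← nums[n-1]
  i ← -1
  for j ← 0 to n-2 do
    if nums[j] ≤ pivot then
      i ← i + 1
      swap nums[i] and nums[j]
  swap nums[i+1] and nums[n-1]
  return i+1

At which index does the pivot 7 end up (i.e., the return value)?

pivot=7, i=-1
j=0: 14>7, skip
j=1: 13>7, skip
j=2: 5≤7, i=0, swap(0,2) ⇒ 5 13 14 12 2 9 11 3 6 7
j=3: 12>7, skip
j=4: 2≤7, i=1, swap(1,4) ⇒ 5 2 14 12 13 9 11 3 6 7
j=5: 9>7, skip
j=6: 11>7, skip
j=7: 3≤7, i=2, swap(2,7) ⇒ 5 2 3 12 13 9 11 14 6 7
j=8: 6≤7, i=3, swap(3,8) ⇒ 5 2 3 6 13 9 11 14 12 7
swap(4,9) ⇒ 5 2 3 6 7 9 11 14 12 13; return 4

4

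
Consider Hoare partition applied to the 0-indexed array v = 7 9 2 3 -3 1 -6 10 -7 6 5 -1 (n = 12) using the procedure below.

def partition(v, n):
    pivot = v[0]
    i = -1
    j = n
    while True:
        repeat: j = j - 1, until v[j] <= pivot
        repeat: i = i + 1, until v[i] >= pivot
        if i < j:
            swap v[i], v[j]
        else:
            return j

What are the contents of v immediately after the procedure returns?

-1 5 2 3 -3 1 -6 6 -7 10 9 7

pivot=7
j stops at 11 (-1), i stops at 0 (7); swap ⇒ -1 9 2 3 -3 1 -6 10 -7 6 5 7
j stops at 10 (5), i stops at 1 (9); swap ⇒ -1 5 2 3 -3 1 -6 10 -7 6 9 7
j stops at 9 (6), i stops at 7 (10); swap ⇒ -1 5 2 3 -3 1 -6 6 -7 10 9 7
j stops at 8, i stops at 9; i≥j ⇒ return 8. v=-1 5 2 3 -3 1 -6 6 -7 10 9 7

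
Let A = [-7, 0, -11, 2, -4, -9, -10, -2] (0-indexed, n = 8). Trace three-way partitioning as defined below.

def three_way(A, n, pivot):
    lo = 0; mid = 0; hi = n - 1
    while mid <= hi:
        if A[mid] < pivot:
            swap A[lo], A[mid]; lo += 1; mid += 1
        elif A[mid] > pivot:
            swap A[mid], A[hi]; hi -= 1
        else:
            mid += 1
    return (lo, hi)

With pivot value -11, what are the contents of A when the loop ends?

[-11, 0, 2, -4, -9, -10, -2, -7]

lo=0 mid=0 hi=7
-7>-11: swap(0,7), hi=6 ⇒ [-2, 0, -11, 2, -4, -9, -10, -7]
-2>-11: swap(0,6), hi=5 ⇒ [-10, 0, -11, 2, -4, -9, -2, -7]
-10>-11: swap(0,5), hi=4 ⇒ [-9, 0, -11, 2, -4, -10, -2, -7]
-9>-11: swap(0,4), hi=3 ⇒ [-4, 0, -11, 2, -9, -10, -2, -7]
-4>-11: swap(0,3), hi=2 ⇒ [2, 0, -11, -4, -9, -10, -2, -7]
2>-11: swap(0,2), hi=1 ⇒ [-11, 0, 2, -4, -9, -10, -2, -7]
-11=-11: mid=1
0>-11: swap(1,1), hi=0 ⇒ [-11, 0, 2, -4, -9, -10, -2, -7]
done. lo=0 hi=0; A=[-11, 0, 2, -4, -9, -10, -2, -7]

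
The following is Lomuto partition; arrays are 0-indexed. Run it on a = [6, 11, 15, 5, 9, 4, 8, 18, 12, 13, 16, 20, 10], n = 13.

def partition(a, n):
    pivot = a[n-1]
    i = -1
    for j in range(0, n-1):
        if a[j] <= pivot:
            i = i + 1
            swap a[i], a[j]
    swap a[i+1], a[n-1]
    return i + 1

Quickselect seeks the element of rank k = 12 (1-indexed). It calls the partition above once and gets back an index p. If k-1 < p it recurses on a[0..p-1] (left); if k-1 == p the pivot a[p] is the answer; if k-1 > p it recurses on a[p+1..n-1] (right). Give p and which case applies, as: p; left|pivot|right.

pivot = a[12] = 10; i = -1
j=0: a[0]=6 ≤ 10 → i=0, swap a[0],a[0] (no change) → [6, 11, 15, 5, 9, 4, 8, 18, 12, 13, 16, 20, 10]
j=1: a[1]=11 > 10 → no swap
j=2: a[2]=15 > 10 → no swap
j=3: a[3]=5 ≤ 10 → i=1, swap a[1],a[3] → [6, 5, 15, 11, 9, 4, 8, 18, 12, 13, 16, 20, 10]
j=4: a[4]=9 ≤ 10 → i=2, swap a[2],a[4] → [6, 5, 9, 11, 15, 4, 8, 18, 12, 13, 16, 20, 10]
j=5: a[5]=4 ≤ 10 → i=3, swap a[3],a[5] → [6, 5, 9, 4, 15, 11, 8, 18, 12, 13, 16, 20, 10]
j=6: a[6]=8 ≤ 10 → i=4, swap a[4],a[6] → [6, 5, 9, 4, 8, 11, 15, 18, 12, 13, 16, 20, 10]
j=7: a[7]=18 > 10 → no swap
j=8: a[8]=12 > 10 → no swap
j=9: a[9]=13 > 10 → no swap
j=10: a[10]=16 > 10 → no swap
j=11: a[11]=20 > 10 → no swap
final swap a[5],a[12] → [6, 5, 9, 4, 8, 10, 15, 18, 12, 13, 16, 20, 11]; return 5
p = 5; k-1 = 11 > 5 ⇒ right

5; right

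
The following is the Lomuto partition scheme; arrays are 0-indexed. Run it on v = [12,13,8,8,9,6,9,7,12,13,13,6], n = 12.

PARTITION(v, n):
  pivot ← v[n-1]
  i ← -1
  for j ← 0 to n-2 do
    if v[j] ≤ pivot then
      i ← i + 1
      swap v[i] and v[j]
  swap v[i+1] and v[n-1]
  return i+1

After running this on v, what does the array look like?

[6,6,8,8,9,12,9,7,12,13,13,13]

pivot = v[11] = 6; i = -1
j=0: v[0]=12 > 6 → no swap
j=1: v[1]=13 > 6 → no swap
j=2: v[2]=8 > 6 → no swap
j=3: v[3]=8 > 6 → no swap
j=4: v[4]=9 > 6 → no swap
j=5: v[5]=6 ≤ 6 → i=0, swap v[0],v[5] → [6,13,8,8,9,12,9,7,12,13,13,6]
j=6: v[6]=9 > 6 → no swap
j=7: v[7]=7 > 6 → no swap
j=8: v[8]=12 > 6 → no swap
j=9: v[9]=13 > 6 → no swap
j=10: v[10]=13 > 6 → no swap
final swap v[1],v[11] → [6,6,8,8,9,12,9,7,12,13,13,13]; return 1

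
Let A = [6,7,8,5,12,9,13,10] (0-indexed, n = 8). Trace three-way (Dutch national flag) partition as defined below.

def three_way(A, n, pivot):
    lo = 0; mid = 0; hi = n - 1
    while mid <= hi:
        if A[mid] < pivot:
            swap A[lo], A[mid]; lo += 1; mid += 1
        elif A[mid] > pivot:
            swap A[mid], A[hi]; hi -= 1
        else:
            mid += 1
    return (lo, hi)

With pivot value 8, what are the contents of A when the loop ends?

[6,7,5,8,9,13,10,12]

pivot = 8; lo=0, mid=0, hi=7
A[mid]=6<8: swap A[0],A[0]; lo=1,mid=1 → [6,7,8,5,12,9,13,10]
A[mid]=7<8: swap A[1],A[1]; lo=2,mid=2 → [6,7,8,5,12,9,13,10]
A[mid]=8=8: mid=3
A[mid]=5<8: swap A[2],A[3]; lo=3,mid=4 → [6,7,5,8,12,9,13,10]
A[mid]=12>8: swap A[4],A[7]; hi=6 → [6,7,5,8,10,9,13,12]
A[mid]=10>8: swap A[4],A[6]; hi=5 → [6,7,5,8,13,9,10,12]
A[mid]=13>8: swap A[4],A[5]; hi=4 → [6,7,5,8,9,13,10,12]
A[mid]=9>8: swap A[4],A[4]; hi=3 → [6,7,5,8,9,13,10,12]
end: lo=3, hi=3; A = [6,7,5,8,9,13,10,12]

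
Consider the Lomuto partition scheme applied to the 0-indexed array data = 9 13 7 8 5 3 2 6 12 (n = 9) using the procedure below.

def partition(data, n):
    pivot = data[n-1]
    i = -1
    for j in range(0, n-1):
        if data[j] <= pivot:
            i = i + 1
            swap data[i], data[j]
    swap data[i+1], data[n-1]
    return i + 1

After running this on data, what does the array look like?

9 7 8 5 3 2 6 12 13

pivot = data[8] = 12; i = -1
j=0: data[0]=9 ≤ 12 → i=0, swap data[0],data[0] (no change) → 9 13 7 8 5 3 2 6 12
j=1: data[1]=13 > 12 → no swap
j=2: data[2]=7 ≤ 12 → i=1, swap data[1],data[2] → 9 7 13 8 5 3 2 6 12
j=3: data[3]=8 ≤ 12 → i=2, swap data[2],data[3] → 9 7 8 13 5 3 2 6 12
j=4: data[4]=5 ≤ 12 → i=3, swap data[3],data[4] → 9 7 8 5 13 3 2 6 12
j=5: data[5]=3 ≤ 12 → i=4, swap data[4],data[5] → 9 7 8 5 3 13 2 6 12
j=6: data[6]=2 ≤ 12 → i=5, swap data[5],data[6] → 9 7 8 5 3 2 13 6 12
j=7: data[7]=6 ≤ 12 → i=6, swap data[6],data[7] → 9 7 8 5 3 2 6 13 12
final swap data[7],data[8] → 9 7 8 5 3 2 6 12 13; return 7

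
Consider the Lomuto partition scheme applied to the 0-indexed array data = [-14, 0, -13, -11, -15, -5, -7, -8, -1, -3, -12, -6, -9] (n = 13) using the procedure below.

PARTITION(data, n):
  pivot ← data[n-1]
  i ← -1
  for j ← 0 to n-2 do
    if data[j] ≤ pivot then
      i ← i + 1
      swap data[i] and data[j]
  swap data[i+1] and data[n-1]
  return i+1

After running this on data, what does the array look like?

pivot=-9, i=-1
j=0: -14≤-9, i=0, swap(0,0) ⇒ [-14, 0, -13, -11, -15, -5, -7, -8, -1, -3, -12, -6, -9]
j=1: 0>-9, skip
j=2: -13≤-9, i=1, swap(1,2) ⇒ [-14, -13, 0, -11, -15, -5, -7, -8, -1, -3, -12, -6, -9]
j=3: -11≤-9, i=2, swap(2,3) ⇒ [-14, -13, -11, 0, -15, -5, -7, -8, -1, -3, -12, -6, -9]
j=4: -15≤-9, i=3, swap(3,4) ⇒ [-14, -13, -11, -15, 0, -5, -7, -8, -1, -3, -12, -6, -9]
j=5: -5>-9, skip
j=6: -7>-9, skip
j=7: -8>-9, skip
j=8: -1>-9, skip
j=9: -3>-9, skip
j=10: -12≤-9, i=4, swap(4,10) ⇒ [-14, -13, -11, -15, -12, -5, -7, -8, -1, -3, 0, -6, -9]
j=11: -6>-9, skip
swap(5,12) ⇒ [-14, -13, -11, -15, -12, -9, -7, -8, -1, -3, 0, -6, -5]; return 5

[-14, -13, -11, -15, -12, -9, -7, -8, -1, -3, 0, -6, -5]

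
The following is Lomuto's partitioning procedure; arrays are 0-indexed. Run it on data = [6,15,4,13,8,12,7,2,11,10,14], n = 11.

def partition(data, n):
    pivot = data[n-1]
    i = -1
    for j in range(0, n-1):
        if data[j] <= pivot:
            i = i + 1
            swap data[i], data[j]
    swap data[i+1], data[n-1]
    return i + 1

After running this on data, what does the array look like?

[6,4,13,8,12,7,2,11,10,14,15]

pivot = data[10] = 14; i = -1
j=0: data[0]=6 ≤ 14 → i=0, swap data[0],data[0] (no change) → [6,15,4,13,8,12,7,2,11,10,14]
j=1: data[1]=15 > 14 → no swap
j=2: data[2]=4 ≤ 14 → i=1, swap data[1],data[2] → [6,4,15,13,8,12,7,2,11,10,14]
j=3: data[3]=13 ≤ 14 → i=2, swap data[2],data[3] → [6,4,13,15,8,12,7,2,11,10,14]
j=4: data[4]=8 ≤ 14 → i=3, swap data[3],data[4] → [6,4,13,8,15,12,7,2,11,10,14]
j=5: data[5]=12 ≤ 14 → i=4, swap data[4],data[5] → [6,4,13,8,12,15,7,2,11,10,14]
j=6: data[6]=7 ≤ 14 → i=5, swap data[5],data[6] → [6,4,13,8,12,7,15,2,11,10,14]
j=7: data[7]=2 ≤ 14 → i=6, swap data[6],data[7] → [6,4,13,8,12,7,2,15,11,10,14]
j=8: data[8]=11 ≤ 14 → i=7, swap data[7],data[8] → [6,4,13,8,12,7,2,11,15,10,14]
j=9: data[9]=10 ≤ 14 → i=8, swap data[8],data[9] → [6,4,13,8,12,7,2,11,10,15,14]
final swap data[9],data[10] → [6,4,13,8,12,7,2,11,10,14,15]; return 9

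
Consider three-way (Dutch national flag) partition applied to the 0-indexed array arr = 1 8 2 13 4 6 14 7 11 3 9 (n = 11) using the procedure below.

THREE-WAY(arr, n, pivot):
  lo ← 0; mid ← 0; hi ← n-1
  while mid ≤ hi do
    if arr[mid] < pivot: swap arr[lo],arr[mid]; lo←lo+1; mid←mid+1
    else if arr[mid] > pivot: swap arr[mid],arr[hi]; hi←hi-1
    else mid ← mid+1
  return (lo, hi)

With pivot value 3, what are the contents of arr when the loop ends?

1 2 3 4 6 14 7 11 13 9 8

lo=0 mid=0 hi=10
1<3: swap(0,0), lo=1 mid=1 ⇒ 1 8 2 13 4 6 14 7 11 3 9
8>3: swap(1,10), hi=9 ⇒ 1 9 2 13 4 6 14 7 11 3 8
9>3: swap(1,9), hi=8 ⇒ 1 3 2 13 4 6 14 7 11 9 8
3=3: mid=2
2<3: swap(1,2), lo=2 mid=3 ⇒ 1 2 3 13 4 6 14 7 11 9 8
13>3: swap(3,8), hi=7 ⇒ 1 2 3 11 4 6 14 7 13 9 8
11>3: swap(3,7), hi=6 ⇒ 1 2 3 7 4 6 14 11 13 9 8
7>3: swap(3,6), hi=5 ⇒ 1 2 3 14 4 6 7 11 13 9 8
14>3: swap(3,5), hi=4 ⇒ 1 2 3 6 4 14 7 11 13 9 8
6>3: swap(3,4), hi=3 ⇒ 1 2 3 4 6 14 7 11 13 9 8
4>3: swap(3,3), hi=2 ⇒ 1 2 3 4 6 14 7 11 13 9 8
done. lo=2 hi=2; arr=1 2 3 4 6 14 7 11 13 9 8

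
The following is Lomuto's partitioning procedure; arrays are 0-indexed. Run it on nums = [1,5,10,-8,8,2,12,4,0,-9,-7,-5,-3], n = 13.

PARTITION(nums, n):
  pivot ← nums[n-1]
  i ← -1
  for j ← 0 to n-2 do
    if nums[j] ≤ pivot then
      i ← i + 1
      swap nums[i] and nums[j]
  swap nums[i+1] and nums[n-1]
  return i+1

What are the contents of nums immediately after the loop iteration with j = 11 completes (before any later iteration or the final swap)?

pivot = nums[12] = -3; i = -1
j=0: nums[0]=1 > -3 → no swap
j=1: nums[1]=5 > -3 → no swap
j=2: nums[2]=10 > -3 → no swap
j=3: nums[3]=-8 ≤ -3 → i=0, swap nums[0],nums[3] → [-8,5,10,1,8,2,12,4,0,-9,-7,-5,-3]
j=4: nums[4]=8 > -3 → no swap
j=5: nums[5]=2 > -3 → no swap
j=6: nums[6]=12 > -3 → no swap
j=7: nums[7]=4 > -3 → no swap
j=8: nums[8]=0 > -3 → no swap
j=9: nums[9]=-9 ≤ -3 → i=1, swap nums[1],nums[9] → [-8,-9,10,1,8,2,12,4,0,5,-7,-5,-3]
j=10: nums[10]=-7 ≤ -3 → i=2, swap nums[2],nums[10] → [-8,-9,-7,1,8,2,12,4,0,5,10,-5,-3]
j=11: nums[11]=-5 ≤ -3 → i=3, swap nums[3],nums[11] → [-8,-9,-7,-5,8,2,12,4,0,5,10,1,-3]
(after j=11) nums = [-8,-9,-7,-5,8,2,12,4,0,5,10,1,-3]

[-8,-9,-7,-5,8,2,12,4,0,5,10,1,-3]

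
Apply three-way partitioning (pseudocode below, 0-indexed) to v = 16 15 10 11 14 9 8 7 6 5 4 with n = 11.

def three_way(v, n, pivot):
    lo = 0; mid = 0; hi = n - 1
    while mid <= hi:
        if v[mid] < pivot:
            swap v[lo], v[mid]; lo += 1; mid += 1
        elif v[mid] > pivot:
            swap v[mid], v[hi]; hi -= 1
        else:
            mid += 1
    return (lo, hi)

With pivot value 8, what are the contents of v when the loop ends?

4 5 6 7 8 9 14 11 10 15 16

lo=0 mid=0 hi=10
16>8: swap(0,10), hi=9 ⇒ 4 15 10 11 14 9 8 7 6 5 16
4<8: swap(0,0), lo=1 mid=1 ⇒ 4 15 10 11 14 9 8 7 6 5 16
15>8: swap(1,9), hi=8 ⇒ 4 5 10 11 14 9 8 7 6 15 16
5<8: swap(1,1), lo=2 mid=2 ⇒ 4 5 10 11 14 9 8 7 6 15 16
10>8: swap(2,8), hi=7 ⇒ 4 5 6 11 14 9 8 7 10 15 16
6<8: swap(2,2), lo=3 mid=3 ⇒ 4 5 6 11 14 9 8 7 10 15 16
11>8: swap(3,7), hi=6 ⇒ 4 5 6 7 14 9 8 11 10 15 16
7<8: swap(3,3), lo=4 mid=4 ⇒ 4 5 6 7 14 9 8 11 10 15 16
14>8: swap(4,6), hi=5 ⇒ 4 5 6 7 8 9 14 11 10 15 16
8=8: mid=5
9>8: swap(5,5), hi=4 ⇒ 4 5 6 7 8 9 14 11 10 15 16
done. lo=4 hi=4; v=4 5 6 7 8 9 14 11 10 15 16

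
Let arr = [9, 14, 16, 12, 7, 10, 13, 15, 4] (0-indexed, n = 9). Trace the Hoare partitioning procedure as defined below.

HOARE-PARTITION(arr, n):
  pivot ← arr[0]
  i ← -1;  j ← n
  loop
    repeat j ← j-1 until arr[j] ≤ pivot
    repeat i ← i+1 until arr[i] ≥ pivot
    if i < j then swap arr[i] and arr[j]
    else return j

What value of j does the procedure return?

1

pivot=9
j stops at 8 (4), i stops at 0 (9); swap ⇒ [4, 14, 16, 12, 7, 10, 13, 15, 9]
j stops at 4 (7), i stops at 1 (14); swap ⇒ [4, 7, 16, 12, 14, 10, 13, 15, 9]
j stops at 1, i stops at 2; i≥j ⇒ return 1. arr=[4, 7, 16, 12, 14, 10, 13, 15, 9]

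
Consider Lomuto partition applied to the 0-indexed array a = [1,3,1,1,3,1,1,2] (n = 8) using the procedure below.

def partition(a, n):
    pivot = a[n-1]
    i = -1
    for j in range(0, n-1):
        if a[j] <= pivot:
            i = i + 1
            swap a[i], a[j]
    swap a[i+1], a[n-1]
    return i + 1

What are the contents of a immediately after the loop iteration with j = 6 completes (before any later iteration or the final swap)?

[1,1,1,1,1,3,3,2]

pivot = a[7] = 2; i = -1
j=0: a[0]=1 ≤ 2 → i=0, swap a[0],a[0] (no change) → [1,3,1,1,3,1,1,2]
j=1: a[1]=3 > 2 → no swap
j=2: a[2]=1 ≤ 2 → i=1, swap a[1],a[2] → [1,1,3,1,3,1,1,2]
j=3: a[3]=1 ≤ 2 → i=2, swap a[2],a[3] → [1,1,1,3,3,1,1,2]
j=4: a[4]=3 > 2 → no swap
j=5: a[5]=1 ≤ 2 → i=3, swap a[3],a[5] → [1,1,1,1,3,3,1,2]
j=6: a[6]=1 ≤ 2 → i=4, swap a[4],a[6] → [1,1,1,1,1,3,3,2]
(after j=6) a = [1,1,1,1,1,3,3,2]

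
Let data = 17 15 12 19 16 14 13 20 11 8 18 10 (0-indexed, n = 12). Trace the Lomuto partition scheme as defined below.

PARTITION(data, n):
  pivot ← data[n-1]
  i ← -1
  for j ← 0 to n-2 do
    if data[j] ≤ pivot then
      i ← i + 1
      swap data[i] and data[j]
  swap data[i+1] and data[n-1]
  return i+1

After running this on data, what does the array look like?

pivot = data[11] = 10; i = -1
j=0: data[0]=17 > 10 → no swap
j=1: data[1]=15 > 10 → no swap
j=2: data[2]=12 > 10 → no swap
j=3: data[3]=19 > 10 → no swap
j=4: data[4]=16 > 10 → no swap
j=5: data[5]=14 > 10 → no swap
j=6: data[6]=13 > 10 → no swap
j=7: data[7]=20 > 10 → no swap
j=8: data[8]=11 > 10 → no swap
j=9: data[9]=8 ≤ 10 → i=0, swap data[0],data[9] → 8 15 12 19 16 14 13 20 11 17 18 10
j=10: data[10]=18 > 10 → no swap
final swap data[1],data[11] → 8 10 12 19 16 14 13 20 11 17 18 15; return 1

8 10 12 19 16 14 13 20 11 17 18 15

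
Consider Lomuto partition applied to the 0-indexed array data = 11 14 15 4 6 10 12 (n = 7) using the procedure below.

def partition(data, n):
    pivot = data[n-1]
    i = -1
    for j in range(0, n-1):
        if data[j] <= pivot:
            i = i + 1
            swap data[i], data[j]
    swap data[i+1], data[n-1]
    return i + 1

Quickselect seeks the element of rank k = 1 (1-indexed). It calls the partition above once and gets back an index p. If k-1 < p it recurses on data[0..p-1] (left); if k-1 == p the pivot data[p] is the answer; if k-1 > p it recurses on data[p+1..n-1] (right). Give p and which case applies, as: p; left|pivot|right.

4; left

pivot=12, i=-1
j=0: 11≤12, i=0, swap(0,0) ⇒ 11 14 15 4 6 10 12
j=1: 14>12, skip
j=2: 15>12, skip
j=3: 4≤12, i=1, swap(1,3) ⇒ 11 4 15 14 6 10 12
j=4: 6≤12, i=2, swap(2,4) ⇒ 11 4 6 14 15 10 12
j=5: 10≤12, i=3, swap(3,5) ⇒ 11 4 6 10 15 14 12
swap(4,6) ⇒ 11 4 6 10 12 14 15; return 4
p = 4; k-1 = 0 < 4 ⇒ left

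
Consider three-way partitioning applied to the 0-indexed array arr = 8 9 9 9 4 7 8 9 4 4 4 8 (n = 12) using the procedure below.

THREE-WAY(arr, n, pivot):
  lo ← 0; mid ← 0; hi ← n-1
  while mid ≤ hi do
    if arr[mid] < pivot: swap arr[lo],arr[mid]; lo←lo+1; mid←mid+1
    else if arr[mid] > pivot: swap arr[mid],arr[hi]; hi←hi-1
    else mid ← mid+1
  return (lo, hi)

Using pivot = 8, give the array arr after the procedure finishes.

4 4 4 7 4 8 8 8 9 9 9 9

lo=0 mid=0 hi=11
8=8: mid=1
9>8: swap(1,11), hi=10 ⇒ 8 8 9 9 4 7 8 9 4 4 4 9
8=8: mid=2
9>8: swap(2,10), hi=9 ⇒ 8 8 4 9 4 7 8 9 4 4 9 9
4<8: swap(0,2), lo=1 mid=3 ⇒ 4 8 8 9 4 7 8 9 4 4 9 9
9>8: swap(3,9), hi=8 ⇒ 4 8 8 4 4 7 8 9 4 9 9 9
4<8: swap(1,3), lo=2 mid=4 ⇒ 4 4 8 8 4 7 8 9 4 9 9 9
4<8: swap(2,4), lo=3 mid=5 ⇒ 4 4 4 8 8 7 8 9 4 9 9 9
7<8: swap(3,5), lo=4 mid=6 ⇒ 4 4 4 7 8 8 8 9 4 9 9 9
8=8: mid=7
9>8: swap(7,8), hi=7 ⇒ 4 4 4 7 8 8 8 4 9 9 9 9
4<8: swap(4,7), lo=5 mid=8 ⇒ 4 4 4 7 4 8 8 8 9 9 9 9
done. lo=5 hi=7; arr=4 4 4 7 4 8 8 8 9 9 9 9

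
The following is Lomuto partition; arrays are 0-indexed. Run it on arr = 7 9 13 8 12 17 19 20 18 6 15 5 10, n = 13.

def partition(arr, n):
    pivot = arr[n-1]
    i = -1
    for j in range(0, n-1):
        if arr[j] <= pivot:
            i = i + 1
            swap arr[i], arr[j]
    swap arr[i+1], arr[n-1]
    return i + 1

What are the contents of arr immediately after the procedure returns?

7 9 8 6 5 10 19 20 18 13 15 12 17

pivot = arr[12] = 10; i = -1
j=0: arr[0]=7 ≤ 10 → i=0, swap arr[0],arr[0] (no change) → 7 9 13 8 12 17 19 20 18 6 15 5 10
j=1: arr[1]=9 ≤ 10 → i=1, swap arr[1],arr[1] (no change) → 7 9 13 8 12 17 19 20 18 6 15 5 10
j=2: arr[2]=13 > 10 → no swap
j=3: arr[3]=8 ≤ 10 → i=2, swap arr[2],arr[3] → 7 9 8 13 12 17 19 20 18 6 15 5 10
j=4: arr[4]=12 > 10 → no swap
j=5: arr[5]=17 > 10 → no swap
j=6: arr[6]=19 > 10 → no swap
j=7: arr[7]=20 > 10 → no swap
j=8: arr[8]=18 > 10 → no swap
j=9: arr[9]=6 ≤ 10 → i=3, swap arr[3],arr[9] → 7 9 8 6 12 17 19 20 18 13 15 5 10
j=10: arr[10]=15 > 10 → no swap
j=11: arr[11]=5 ≤ 10 → i=4, swap arr[4],arr[11] → 7 9 8 6 5 17 19 20 18 13 15 12 10
final swap arr[5],arr[12] → 7 9 8 6 5 10 19 20 18 13 15 12 17; return 5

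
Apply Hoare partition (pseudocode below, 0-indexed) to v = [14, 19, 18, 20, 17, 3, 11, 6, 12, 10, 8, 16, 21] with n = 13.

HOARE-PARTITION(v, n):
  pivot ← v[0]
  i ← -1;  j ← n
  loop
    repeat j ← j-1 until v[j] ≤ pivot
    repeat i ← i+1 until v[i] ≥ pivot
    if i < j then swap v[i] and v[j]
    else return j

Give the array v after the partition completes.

pivot=14
j stops at 10 (8), i stops at 0 (14); swap ⇒ [8, 19, 18, 20, 17, 3, 11, 6, 12, 10, 14, 16, 21]
j stops at 9 (10), i stops at 1 (19); swap ⇒ [8, 10, 18, 20, 17, 3, 11, 6, 12, 19, 14, 16, 21]
j stops at 8 (12), i stops at 2 (18); swap ⇒ [8, 10, 12, 20, 17, 3, 11, 6, 18, 19, 14, 16, 21]
j stops at 7 (6), i stops at 3 (20); swap ⇒ [8, 10, 12, 6, 17, 3, 11, 20, 18, 19, 14, 16, 21]
j stops at 6 (11), i stops at 4 (17); swap ⇒ [8, 10, 12, 6, 11, 3, 17, 20, 18, 19, 14, 16, 21]
j stops at 5, i stops at 6; i≥j ⇒ return 5. v=[8, 10, 12, 6, 11, 3, 17, 20, 18, 19, 14, 16, 21]

[8, 10, 12, 6, 11, 3, 17, 20, 18, 19, 14, 16, 21]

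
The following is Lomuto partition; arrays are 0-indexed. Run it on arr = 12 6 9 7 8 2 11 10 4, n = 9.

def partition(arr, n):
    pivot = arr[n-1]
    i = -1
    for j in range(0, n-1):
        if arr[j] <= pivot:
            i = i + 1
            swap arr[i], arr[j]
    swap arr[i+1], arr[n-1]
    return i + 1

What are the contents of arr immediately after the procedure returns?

pivot=4, i=-1
j=0: 12>4, skip
j=1: 6>4, skip
j=2: 9>4, skip
j=3: 7>4, skip
j=4: 8>4, skip
j=5: 2≤4, i=0, swap(0,5) ⇒ 2 6 9 7 8 12 11 10 4
j=6: 11>4, skip
j=7: 10>4, skip
swap(1,8) ⇒ 2 4 9 7 8 12 11 10 6; return 1

2 4 9 7 8 12 11 10 6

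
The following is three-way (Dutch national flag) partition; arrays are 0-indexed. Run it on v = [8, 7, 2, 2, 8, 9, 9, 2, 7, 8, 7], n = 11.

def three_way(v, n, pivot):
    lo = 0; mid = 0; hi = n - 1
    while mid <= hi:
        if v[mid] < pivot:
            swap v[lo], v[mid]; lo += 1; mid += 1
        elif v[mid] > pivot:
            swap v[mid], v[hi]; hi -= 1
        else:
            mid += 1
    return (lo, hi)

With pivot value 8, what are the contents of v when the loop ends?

lo=0 mid=0 hi=10
8=8: mid=1
7<8: swap(0,1), lo=1 mid=2 ⇒ [7, 8, 2, 2, 8, 9, 9, 2, 7, 8, 7]
2<8: swap(1,2), lo=2 mid=3 ⇒ [7, 2, 8, 2, 8, 9, 9, 2, 7, 8, 7]
2<8: swap(2,3), lo=3 mid=4 ⇒ [7, 2, 2, 8, 8, 9, 9, 2, 7, 8, 7]
8=8: mid=5
9>8: swap(5,10), hi=9 ⇒ [7, 2, 2, 8, 8, 7, 9, 2, 7, 8, 9]
7<8: swap(3,5), lo=4 mid=6 ⇒ [7, 2, 2, 7, 8, 8, 9, 2, 7, 8, 9]
9>8: swap(6,9), hi=8 ⇒ [7, 2, 2, 7, 8, 8, 8, 2, 7, 9, 9]
8=8: mid=7
2<8: swap(4,7), lo=5 mid=8 ⇒ [7, 2, 2, 7, 2, 8, 8, 8, 7, 9, 9]
7<8: swap(5,8), lo=6 mid=9 ⇒ [7, 2, 2, 7, 2, 7, 8, 8, 8, 9, 9]
done. lo=6 hi=8; v=[7, 2, 2, 7, 2, 7, 8, 8, 8, 9, 9]

[7, 2, 2, 7, 2, 7, 8, 8, 8, 9, 9]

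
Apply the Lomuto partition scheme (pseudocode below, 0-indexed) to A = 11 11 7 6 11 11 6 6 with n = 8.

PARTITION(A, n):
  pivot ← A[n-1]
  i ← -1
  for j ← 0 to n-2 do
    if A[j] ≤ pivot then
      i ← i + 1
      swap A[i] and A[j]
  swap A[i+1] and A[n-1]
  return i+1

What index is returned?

2

pivot = A[7] = 6; i = -1
j=0: A[0]=11 > 6 → no swap
j=1: A[1]=11 > 6 → no swap
j=2: A[2]=7 > 6 → no swap
j=3: A[3]=6 ≤ 6 → i=0, swap A[0],A[3] → 6 11 7 11 11 11 6 6
j=4: A[4]=11 > 6 → no swap
j=5: A[5]=11 > 6 → no swap
j=6: A[6]=6 ≤ 6 → i=1, swap A[1],A[6] → 6 6 7 11 11 11 11 6
final swap A[2],A[7] → 6 6 6 11 11 11 11 7; return 2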